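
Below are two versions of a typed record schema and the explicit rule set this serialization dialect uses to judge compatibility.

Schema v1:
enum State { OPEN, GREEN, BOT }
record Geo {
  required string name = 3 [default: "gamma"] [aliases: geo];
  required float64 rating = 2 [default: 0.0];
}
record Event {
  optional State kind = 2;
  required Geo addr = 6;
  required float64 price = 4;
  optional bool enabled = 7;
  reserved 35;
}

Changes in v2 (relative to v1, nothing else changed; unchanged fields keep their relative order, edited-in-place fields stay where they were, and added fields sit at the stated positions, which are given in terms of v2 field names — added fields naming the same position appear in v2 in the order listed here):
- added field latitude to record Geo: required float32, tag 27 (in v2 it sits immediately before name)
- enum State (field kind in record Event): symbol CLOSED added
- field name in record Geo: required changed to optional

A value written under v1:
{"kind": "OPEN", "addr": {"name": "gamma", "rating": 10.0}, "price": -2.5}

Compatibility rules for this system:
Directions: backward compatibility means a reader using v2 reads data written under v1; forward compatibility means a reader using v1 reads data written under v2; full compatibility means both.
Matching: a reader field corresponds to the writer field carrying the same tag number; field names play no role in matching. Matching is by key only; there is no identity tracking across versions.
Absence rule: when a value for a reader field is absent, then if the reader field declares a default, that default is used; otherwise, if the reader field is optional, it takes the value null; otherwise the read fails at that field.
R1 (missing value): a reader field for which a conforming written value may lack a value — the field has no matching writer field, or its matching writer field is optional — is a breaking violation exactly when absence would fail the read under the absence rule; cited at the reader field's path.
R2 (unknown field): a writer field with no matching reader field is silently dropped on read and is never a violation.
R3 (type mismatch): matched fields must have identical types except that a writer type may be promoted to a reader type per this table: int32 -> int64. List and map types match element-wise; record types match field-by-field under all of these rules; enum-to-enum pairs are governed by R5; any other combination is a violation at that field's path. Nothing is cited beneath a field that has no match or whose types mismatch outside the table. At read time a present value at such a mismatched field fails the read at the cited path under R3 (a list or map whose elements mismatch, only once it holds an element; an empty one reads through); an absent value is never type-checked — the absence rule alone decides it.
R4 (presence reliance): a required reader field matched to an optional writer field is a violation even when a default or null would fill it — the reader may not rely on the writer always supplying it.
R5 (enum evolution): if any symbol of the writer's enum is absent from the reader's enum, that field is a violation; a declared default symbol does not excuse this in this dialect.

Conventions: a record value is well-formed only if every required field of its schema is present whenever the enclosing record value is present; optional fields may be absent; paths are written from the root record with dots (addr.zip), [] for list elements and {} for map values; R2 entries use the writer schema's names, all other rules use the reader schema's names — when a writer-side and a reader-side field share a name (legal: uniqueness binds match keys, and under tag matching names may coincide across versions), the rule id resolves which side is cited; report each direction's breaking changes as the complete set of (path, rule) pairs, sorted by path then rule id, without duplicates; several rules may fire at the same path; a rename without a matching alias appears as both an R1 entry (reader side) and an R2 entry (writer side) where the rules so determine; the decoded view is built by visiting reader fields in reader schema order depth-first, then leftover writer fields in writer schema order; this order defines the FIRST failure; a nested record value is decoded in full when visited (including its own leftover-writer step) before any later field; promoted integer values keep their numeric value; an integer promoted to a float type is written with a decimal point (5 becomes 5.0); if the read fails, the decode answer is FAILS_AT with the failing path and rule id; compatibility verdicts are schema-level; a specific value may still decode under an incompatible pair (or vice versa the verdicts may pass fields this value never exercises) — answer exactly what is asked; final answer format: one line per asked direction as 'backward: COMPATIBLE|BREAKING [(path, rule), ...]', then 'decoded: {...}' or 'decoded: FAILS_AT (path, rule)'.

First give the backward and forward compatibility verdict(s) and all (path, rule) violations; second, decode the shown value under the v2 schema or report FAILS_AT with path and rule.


backward: BREAKING [(addr.latitude, R1)]; forward: BREAKING [(addr.name, R4), (kind, R5)]; decoded: FAILS_AT (addr.latitude, R1)

in Event below, arrows point writer -> reader
backward pass over Event, reader schema v2, writer schema v1:
  kind: State -> State, writer optional; from kind
  addr: Geo -> Geo, writer required; from addr
  price: float64 -> float64, writer required; from price
  enabled: bool -> bool, writer optional; from enabled
  no writer field matches reader addr.latitude
  addr.name: string -> string, writer required; from addr.name
  addr.rating: float64 -> float64, writer required; from addr.rating
  breaking: (addr.latitude, R1)
  => backward verdict for Event: BREAKING, 1 violation(s)
forward pass over Event, reader schema v1, writer schema v2:
  kind: State -> State, writer optional; from kind
  addr: Geo -> Geo, writer required; from addr
  price: float64 -> float64, writer required; from price
  enabled: bool -> bool, writer optional; from enabled
  addr.name: string -> string, writer optional; from addr.name
  addr.rating: float64 -> float64, writer required; from addr.rating
  writer field addr.latitude has no reader counterpart
  breaking: (addr.name, R4)
  breaking: (kind, R5)
  => forward verdict for Event: BREAKING, 2 violation(s)
decode walk for Event under reader schema v2:
  kind := "OPEN"
  read fails at addr.latitude under R1 (no fill)
  => FAILS_AT (addr.latitude, R1)


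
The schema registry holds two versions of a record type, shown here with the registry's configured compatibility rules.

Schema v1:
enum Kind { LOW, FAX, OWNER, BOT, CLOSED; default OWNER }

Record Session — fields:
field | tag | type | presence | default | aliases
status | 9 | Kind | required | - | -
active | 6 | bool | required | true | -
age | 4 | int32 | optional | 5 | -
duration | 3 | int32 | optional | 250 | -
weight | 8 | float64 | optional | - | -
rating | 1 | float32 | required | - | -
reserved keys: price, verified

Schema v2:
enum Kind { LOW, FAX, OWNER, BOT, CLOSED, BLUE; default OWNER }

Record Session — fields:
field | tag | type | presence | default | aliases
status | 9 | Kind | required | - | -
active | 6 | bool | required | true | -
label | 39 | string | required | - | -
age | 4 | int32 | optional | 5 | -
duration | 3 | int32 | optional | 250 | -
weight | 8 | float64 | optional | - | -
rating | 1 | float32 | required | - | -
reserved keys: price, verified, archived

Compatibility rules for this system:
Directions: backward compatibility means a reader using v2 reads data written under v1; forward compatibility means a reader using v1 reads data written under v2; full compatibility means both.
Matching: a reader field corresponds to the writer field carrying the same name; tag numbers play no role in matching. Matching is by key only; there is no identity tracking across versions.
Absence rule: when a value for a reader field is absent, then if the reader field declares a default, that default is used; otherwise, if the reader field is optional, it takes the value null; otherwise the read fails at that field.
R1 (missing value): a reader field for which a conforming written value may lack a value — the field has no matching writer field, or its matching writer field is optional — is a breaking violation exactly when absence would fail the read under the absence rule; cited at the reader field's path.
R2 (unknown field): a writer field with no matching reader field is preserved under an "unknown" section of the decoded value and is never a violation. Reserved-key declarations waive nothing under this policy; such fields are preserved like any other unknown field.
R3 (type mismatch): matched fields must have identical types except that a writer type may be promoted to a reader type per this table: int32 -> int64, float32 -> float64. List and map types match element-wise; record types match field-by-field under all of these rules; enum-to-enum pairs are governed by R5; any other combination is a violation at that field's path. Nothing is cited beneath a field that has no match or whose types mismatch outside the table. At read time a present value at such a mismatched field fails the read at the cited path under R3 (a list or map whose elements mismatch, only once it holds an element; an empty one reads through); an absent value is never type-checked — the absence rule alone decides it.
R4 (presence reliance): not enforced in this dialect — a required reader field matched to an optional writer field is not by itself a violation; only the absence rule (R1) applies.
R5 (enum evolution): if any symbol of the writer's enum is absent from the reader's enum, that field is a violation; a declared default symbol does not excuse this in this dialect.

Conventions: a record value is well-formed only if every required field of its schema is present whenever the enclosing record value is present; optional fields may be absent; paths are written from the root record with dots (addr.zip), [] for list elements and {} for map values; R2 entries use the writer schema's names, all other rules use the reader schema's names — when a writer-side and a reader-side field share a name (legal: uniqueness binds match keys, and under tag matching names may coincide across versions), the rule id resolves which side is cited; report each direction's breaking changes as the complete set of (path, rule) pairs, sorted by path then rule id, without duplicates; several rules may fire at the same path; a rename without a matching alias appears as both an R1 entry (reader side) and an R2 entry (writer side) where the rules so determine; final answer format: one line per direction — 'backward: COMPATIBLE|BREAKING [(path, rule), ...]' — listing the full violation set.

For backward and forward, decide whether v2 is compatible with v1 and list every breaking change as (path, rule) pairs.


in Session below, arrows point writer -> reader
backward analysis of Session with v2 as reader and v1 as writer:
  status: paired with writer status (Kind -> Kind; writer required)
  active: paired with writer active (bool -> bool; writer required)
  label has no writer counterpart
  age: paired with writer age (int32 -> int32; writer optional)
  duration: paired with writer duration (int32 -> int32; writer optional)
  weight: paired with writer weight (float64 -> float64; writer optional)
  rating: paired with writer rating (float32 -> float32; writer required)
  violation R1 at label
  => 1 violation(s): backward is BREAKING for Session
forward analysis of Session with v1 as reader and v2 as writer:
  status: paired with writer status (Kind -> Kind; writer required)
  active: paired with writer active (bool -> bool; writer required)
  age: paired with writer age (int32 -> int32; writer optional)
  duration: paired with writer duration (int32 -> int32; writer optional)
  weight: paired with writer weight (float64 -> float64; writer optional)
  rating: paired with writer rating (float32 -> float32; writer required)
  leftover writer field: label
  violation R5 at status
  => 1 violation(s): forward is BREAKING for Session

backward: BREAKING [(label, R1)]; forward: BREAKING [(status, R5)]


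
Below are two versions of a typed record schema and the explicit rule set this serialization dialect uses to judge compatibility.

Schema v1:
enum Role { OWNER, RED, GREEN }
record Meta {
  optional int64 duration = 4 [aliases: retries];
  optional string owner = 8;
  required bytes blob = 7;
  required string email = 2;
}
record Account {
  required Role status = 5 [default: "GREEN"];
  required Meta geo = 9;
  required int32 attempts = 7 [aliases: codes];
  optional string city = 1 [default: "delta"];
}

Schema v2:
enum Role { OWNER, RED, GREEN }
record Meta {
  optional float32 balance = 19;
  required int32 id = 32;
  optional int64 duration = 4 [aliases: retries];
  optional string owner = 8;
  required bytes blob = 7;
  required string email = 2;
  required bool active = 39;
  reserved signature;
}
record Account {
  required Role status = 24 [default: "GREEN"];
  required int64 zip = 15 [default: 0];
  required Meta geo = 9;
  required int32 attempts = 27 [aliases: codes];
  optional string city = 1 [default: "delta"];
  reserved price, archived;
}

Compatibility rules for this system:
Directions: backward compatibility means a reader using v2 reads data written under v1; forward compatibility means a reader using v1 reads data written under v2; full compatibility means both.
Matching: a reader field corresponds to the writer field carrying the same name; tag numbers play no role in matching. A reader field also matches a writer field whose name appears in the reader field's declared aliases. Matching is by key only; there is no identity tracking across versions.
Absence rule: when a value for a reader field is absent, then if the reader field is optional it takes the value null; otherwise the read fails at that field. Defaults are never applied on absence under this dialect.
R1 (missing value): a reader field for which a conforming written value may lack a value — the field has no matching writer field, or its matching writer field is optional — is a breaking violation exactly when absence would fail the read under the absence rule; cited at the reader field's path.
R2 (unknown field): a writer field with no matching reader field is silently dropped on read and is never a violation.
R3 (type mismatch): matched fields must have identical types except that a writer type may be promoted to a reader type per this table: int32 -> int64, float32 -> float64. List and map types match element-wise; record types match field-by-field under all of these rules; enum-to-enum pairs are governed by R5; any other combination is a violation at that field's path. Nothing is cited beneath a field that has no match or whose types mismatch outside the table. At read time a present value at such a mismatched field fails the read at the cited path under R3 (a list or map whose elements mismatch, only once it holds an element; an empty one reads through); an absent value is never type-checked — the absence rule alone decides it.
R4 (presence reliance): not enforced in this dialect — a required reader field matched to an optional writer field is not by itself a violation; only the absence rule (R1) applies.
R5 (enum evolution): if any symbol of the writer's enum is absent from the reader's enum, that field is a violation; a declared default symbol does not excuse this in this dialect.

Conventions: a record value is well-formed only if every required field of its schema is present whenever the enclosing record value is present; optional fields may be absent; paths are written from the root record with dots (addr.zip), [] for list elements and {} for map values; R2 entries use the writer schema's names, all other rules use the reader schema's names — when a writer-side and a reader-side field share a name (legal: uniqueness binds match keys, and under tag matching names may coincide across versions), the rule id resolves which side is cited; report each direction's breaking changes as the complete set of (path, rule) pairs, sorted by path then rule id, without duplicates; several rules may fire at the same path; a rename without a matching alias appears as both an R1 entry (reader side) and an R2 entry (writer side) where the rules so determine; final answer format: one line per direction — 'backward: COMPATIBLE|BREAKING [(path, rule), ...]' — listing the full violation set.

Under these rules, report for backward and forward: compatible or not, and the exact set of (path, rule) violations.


backward: BREAKING [(geo.active, R1), (geo.id, R1), (zip, R1)]; forward: COMPATIBLE []

each type pair in Account: writer, then reader
backward on Account — v2 reading data written by v1:
  writer required, Role -> Role: reader status maps from writer status
  no writer field matches reader zip
  writer required, Meta -> Meta: reader geo maps from writer geo
  writer required, int32 -> int32: reader attempts maps from writer attempts
  writer optional, string -> string: reader city maps from writer city
  no writer field matches reader geo.balance
  no writer field matches reader geo.id
  writer optional, int64 -> int64: reader geo.duration maps from writer geo.duration
  writer optional, string -> string: reader geo.owner maps from writer geo.owner
  writer required, bytes -> bytes: reader geo.blob maps from writer geo.blob
  writer required, string -> string: reader geo.email maps from writer geo.email
  no writer field matches reader geo.active
  rule R1 violated at geo.active
  rule R1 violated at geo.id
  rule R1 violated at zip
  => backward verdict for Account: BREAKING, 3 violation(s)
forward on Account — v1 reading data written by v2:
  writer required, Role -> Role: reader status maps from writer status
  writer required, Meta -> Meta: reader geo maps from writer geo
  writer required, int32 -> int32: reader attempts maps from writer attempts
  writer optional, string -> string: reader city maps from writer city
  writer zip: unknown to reader
  writer optional, int64 -> int64: reader geo.duration maps from writer geo.duration
  writer optional, string -> string: reader geo.owner maps from writer geo.owner
  writer required, bytes -> bytes: reader geo.blob maps from writer geo.blob
  writer required, string -> string: reader geo.email maps from writer geo.email
  writer geo.balance: unknown to reader
  writer geo.id: unknown to reader
  writer geo.active: unknown to reader
  => forward: COMPATIBLE


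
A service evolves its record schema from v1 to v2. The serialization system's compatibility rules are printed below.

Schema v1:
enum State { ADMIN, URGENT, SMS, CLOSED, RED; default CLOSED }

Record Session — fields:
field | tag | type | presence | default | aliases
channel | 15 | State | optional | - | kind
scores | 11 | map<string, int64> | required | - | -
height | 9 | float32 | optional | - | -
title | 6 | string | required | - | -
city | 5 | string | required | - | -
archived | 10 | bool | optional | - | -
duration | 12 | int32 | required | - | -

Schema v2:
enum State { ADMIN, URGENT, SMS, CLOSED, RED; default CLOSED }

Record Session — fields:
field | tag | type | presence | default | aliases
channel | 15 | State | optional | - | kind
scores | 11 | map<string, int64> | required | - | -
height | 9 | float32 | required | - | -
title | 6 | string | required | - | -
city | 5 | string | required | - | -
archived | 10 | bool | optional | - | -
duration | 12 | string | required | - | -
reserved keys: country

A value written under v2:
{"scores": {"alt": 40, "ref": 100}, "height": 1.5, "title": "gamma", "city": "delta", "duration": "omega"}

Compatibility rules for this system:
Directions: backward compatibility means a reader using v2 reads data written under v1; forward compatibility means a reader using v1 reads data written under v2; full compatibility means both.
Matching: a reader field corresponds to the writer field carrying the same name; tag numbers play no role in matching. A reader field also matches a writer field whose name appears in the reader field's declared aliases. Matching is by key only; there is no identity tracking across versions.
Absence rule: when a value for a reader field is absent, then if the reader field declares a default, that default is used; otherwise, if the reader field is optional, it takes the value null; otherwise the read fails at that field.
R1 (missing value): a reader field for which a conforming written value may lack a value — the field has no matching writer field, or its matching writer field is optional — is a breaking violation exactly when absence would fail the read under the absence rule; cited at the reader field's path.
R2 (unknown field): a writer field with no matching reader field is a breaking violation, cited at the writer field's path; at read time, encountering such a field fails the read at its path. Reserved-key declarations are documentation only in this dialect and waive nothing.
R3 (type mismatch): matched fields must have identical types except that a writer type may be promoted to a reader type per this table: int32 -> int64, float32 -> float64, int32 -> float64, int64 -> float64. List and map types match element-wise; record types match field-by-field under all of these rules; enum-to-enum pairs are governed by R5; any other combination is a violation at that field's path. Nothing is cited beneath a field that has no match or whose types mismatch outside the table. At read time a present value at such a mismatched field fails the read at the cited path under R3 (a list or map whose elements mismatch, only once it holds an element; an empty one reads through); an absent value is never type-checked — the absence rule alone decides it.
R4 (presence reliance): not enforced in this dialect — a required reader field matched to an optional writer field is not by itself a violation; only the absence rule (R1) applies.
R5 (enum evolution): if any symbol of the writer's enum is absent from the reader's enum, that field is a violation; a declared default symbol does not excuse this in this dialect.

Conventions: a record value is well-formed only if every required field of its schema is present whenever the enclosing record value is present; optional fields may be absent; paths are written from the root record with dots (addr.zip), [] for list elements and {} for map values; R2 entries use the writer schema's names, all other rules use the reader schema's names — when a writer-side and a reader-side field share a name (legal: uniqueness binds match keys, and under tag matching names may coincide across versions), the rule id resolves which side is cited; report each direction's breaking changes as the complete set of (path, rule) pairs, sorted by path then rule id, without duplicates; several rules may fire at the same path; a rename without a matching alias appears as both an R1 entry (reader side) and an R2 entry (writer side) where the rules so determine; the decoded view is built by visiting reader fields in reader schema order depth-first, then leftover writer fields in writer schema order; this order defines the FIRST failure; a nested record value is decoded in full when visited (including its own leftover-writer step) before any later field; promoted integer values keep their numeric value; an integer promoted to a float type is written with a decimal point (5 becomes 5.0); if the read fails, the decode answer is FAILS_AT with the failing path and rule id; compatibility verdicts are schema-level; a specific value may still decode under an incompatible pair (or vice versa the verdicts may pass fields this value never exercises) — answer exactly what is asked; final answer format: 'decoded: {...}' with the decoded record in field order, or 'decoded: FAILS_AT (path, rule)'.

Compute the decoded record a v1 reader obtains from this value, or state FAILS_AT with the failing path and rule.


decoded: FAILS_AT (duration, R3)

the writer's type comes first in each Session pair
migrating the Session value to v1:
  channel := null (missing; optional => null)
  scores := {"alt": 40, "ref": 100}
  height := 1.5
  title := "gamma"
  city := "delta"
  archived := null (missing; optional => null)
  read fails at duration under R3
  => FAILS_AT (duration, R3)
the rest of the Session diff is inert for this question:
  field height in record Session: optional changed to required -> shifts the Session verdicts, not this decode


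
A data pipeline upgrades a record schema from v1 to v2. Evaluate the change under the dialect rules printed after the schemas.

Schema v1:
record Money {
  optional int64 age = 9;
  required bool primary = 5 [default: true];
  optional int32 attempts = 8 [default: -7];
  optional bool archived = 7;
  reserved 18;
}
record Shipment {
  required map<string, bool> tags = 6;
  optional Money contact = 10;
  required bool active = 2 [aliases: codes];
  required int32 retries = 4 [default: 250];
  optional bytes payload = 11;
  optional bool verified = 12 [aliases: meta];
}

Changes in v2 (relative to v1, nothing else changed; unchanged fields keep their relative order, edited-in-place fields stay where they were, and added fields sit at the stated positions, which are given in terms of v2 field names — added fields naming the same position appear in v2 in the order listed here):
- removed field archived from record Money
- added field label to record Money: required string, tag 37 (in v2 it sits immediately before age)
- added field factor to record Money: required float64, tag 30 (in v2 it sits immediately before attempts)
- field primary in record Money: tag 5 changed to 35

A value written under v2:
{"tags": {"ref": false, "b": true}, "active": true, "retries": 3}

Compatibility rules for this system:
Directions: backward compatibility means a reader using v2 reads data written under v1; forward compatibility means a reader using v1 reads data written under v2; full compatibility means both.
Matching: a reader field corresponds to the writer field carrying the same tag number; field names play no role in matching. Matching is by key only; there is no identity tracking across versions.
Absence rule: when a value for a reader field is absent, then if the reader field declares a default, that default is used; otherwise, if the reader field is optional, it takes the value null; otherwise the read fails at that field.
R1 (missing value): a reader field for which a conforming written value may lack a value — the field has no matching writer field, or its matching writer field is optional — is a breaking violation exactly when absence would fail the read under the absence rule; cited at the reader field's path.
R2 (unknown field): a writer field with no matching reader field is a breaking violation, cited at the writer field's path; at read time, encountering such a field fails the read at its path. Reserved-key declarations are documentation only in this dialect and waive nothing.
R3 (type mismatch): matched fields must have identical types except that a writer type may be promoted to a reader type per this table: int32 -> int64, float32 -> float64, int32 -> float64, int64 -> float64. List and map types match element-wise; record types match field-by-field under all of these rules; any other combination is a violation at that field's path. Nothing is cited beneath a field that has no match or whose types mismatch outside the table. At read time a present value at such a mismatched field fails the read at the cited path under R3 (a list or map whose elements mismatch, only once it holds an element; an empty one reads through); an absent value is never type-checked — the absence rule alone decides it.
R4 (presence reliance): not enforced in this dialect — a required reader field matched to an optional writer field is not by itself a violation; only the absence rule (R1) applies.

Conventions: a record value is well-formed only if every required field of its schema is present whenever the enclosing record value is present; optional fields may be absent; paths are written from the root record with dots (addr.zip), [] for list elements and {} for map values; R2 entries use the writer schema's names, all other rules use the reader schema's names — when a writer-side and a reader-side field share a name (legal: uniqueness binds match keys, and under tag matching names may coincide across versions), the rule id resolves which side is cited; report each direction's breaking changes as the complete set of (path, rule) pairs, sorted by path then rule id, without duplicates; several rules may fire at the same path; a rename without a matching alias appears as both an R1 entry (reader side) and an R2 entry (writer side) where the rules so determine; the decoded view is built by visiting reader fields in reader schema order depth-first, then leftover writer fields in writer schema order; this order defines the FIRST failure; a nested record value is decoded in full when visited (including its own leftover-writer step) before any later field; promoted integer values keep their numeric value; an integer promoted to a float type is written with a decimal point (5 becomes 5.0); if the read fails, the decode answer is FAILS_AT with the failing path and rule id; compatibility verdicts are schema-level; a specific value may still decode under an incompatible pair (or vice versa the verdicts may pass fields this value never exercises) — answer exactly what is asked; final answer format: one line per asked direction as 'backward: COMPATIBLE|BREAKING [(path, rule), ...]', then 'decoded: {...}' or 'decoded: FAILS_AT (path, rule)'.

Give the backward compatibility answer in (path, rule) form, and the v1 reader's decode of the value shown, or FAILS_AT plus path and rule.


backward: BREAKING [(contact.archived, R2), (contact.factor, R1), (contact.label, R1), (contact.primary, R2)]; decoded: {"tags": {"ref": false, "b": true}, "contact": null, "active": true, "retries": 3, "payload": null, "verified": null}

in Shipment below, arrows point writer -> reader
checking backward for Shipment: reader v2 against writer v1:
  tags: map<string, bool> -> map<string, bool>, writer required; from tags
  contact: Money -> Money, writer optional; from contact
  active: bool -> bool, writer required; from active
  retries: int32 -> int32, writer required; from retries
  payload: bytes -> bytes, writer optional; from payload
  verified: bool -> bool, writer optional; from verified
  no writer field matches reader contact.label
  contact.age: int64 -> int64, writer optional; from contact.age
  no writer field matches reader contact.primary
  no writer field matches reader contact.factor
  contact.attempts: int32 -> int32, writer optional; from contact.attempts
  writer contact.primary: unknown to reader
  writer contact.archived: unknown to reader
  breaking: (contact.archived, R2)
  breaking: (contact.factor, R1)
  breaking: (contact.label, R1)
  breaking: (contact.primary, R2)
  => 4 violation(s): backward is BREAKING for Shipment
migrating the Shipment value to v1:
  tags := {"ref": false, "b": true}
  contact := null (not supplied -> null)
  active := true
  retries := 3
  payload := null (not supplied -> null)
  verified := null (not supplied -> null)
  => decoded: {"tags": {"ref": false, "b": true}, "contact": null, "active": true, "retries": 3, "payload": null, "verified": null}


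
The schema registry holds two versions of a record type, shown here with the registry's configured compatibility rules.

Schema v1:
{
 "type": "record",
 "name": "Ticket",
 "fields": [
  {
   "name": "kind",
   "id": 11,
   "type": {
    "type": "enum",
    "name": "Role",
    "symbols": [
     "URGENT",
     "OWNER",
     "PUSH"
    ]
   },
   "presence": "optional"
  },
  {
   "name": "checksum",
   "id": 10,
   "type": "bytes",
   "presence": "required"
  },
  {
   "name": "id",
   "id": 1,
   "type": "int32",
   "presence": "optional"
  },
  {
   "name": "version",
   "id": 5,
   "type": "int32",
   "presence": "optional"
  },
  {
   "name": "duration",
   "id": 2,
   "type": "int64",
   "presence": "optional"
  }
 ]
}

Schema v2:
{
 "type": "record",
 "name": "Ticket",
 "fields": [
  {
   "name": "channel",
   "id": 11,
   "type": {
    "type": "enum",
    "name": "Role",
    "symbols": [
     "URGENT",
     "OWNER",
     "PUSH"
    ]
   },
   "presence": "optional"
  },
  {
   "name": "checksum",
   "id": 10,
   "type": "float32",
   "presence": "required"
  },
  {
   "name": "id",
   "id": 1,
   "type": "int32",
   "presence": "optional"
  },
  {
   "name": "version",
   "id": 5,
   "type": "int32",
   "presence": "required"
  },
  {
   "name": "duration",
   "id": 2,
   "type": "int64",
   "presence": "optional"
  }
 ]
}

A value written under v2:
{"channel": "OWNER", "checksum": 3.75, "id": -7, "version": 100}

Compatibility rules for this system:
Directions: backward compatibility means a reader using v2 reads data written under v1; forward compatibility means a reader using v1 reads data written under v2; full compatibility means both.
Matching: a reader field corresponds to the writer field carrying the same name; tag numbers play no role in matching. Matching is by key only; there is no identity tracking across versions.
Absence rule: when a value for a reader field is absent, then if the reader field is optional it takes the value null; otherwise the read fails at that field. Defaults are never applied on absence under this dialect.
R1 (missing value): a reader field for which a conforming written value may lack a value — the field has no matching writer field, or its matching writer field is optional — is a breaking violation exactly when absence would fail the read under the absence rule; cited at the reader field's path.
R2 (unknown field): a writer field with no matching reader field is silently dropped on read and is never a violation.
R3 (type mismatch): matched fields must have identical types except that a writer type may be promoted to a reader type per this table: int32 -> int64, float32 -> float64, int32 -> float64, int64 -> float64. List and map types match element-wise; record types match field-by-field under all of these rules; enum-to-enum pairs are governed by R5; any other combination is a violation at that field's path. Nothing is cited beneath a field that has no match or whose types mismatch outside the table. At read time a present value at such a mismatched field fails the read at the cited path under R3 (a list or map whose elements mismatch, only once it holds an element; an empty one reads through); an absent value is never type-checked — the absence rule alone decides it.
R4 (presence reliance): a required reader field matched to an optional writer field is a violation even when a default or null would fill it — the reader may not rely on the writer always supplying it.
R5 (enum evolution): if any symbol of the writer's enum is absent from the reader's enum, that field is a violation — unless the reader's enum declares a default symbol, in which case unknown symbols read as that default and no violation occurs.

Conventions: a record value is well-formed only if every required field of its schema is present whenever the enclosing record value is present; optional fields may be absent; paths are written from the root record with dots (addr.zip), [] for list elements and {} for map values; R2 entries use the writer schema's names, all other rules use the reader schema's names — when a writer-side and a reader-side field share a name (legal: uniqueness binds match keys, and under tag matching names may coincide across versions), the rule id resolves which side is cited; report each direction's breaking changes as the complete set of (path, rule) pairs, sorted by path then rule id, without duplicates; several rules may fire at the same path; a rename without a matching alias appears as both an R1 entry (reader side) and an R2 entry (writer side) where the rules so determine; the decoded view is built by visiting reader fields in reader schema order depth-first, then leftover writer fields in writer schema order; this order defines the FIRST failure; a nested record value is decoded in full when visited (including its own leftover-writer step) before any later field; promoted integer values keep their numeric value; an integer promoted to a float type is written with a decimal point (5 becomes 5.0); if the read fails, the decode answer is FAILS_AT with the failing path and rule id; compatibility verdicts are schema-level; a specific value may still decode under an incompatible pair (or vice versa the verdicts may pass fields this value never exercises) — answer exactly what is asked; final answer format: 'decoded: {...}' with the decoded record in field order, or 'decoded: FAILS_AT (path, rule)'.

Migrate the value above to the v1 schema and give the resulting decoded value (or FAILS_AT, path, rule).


decoded: FAILS_AT (checksum, R3)

the writer's type comes first in each Ticket pair
decode walk for Ticket under reader schema v1:
  kind := null (not supplied -> null)
  read fails at checksum under R3
  => FAILS_AT (checksum, R3)
the other Ticket changes do not affect what is asked:
  renamed field kind to channel in record Ticket -> fires no rule on Ticket under this dialect and leaves the result unchanged
  field version in record Ticket: optional changed to required -> affects the rule determinations only; this particular Ticket value decodes identically


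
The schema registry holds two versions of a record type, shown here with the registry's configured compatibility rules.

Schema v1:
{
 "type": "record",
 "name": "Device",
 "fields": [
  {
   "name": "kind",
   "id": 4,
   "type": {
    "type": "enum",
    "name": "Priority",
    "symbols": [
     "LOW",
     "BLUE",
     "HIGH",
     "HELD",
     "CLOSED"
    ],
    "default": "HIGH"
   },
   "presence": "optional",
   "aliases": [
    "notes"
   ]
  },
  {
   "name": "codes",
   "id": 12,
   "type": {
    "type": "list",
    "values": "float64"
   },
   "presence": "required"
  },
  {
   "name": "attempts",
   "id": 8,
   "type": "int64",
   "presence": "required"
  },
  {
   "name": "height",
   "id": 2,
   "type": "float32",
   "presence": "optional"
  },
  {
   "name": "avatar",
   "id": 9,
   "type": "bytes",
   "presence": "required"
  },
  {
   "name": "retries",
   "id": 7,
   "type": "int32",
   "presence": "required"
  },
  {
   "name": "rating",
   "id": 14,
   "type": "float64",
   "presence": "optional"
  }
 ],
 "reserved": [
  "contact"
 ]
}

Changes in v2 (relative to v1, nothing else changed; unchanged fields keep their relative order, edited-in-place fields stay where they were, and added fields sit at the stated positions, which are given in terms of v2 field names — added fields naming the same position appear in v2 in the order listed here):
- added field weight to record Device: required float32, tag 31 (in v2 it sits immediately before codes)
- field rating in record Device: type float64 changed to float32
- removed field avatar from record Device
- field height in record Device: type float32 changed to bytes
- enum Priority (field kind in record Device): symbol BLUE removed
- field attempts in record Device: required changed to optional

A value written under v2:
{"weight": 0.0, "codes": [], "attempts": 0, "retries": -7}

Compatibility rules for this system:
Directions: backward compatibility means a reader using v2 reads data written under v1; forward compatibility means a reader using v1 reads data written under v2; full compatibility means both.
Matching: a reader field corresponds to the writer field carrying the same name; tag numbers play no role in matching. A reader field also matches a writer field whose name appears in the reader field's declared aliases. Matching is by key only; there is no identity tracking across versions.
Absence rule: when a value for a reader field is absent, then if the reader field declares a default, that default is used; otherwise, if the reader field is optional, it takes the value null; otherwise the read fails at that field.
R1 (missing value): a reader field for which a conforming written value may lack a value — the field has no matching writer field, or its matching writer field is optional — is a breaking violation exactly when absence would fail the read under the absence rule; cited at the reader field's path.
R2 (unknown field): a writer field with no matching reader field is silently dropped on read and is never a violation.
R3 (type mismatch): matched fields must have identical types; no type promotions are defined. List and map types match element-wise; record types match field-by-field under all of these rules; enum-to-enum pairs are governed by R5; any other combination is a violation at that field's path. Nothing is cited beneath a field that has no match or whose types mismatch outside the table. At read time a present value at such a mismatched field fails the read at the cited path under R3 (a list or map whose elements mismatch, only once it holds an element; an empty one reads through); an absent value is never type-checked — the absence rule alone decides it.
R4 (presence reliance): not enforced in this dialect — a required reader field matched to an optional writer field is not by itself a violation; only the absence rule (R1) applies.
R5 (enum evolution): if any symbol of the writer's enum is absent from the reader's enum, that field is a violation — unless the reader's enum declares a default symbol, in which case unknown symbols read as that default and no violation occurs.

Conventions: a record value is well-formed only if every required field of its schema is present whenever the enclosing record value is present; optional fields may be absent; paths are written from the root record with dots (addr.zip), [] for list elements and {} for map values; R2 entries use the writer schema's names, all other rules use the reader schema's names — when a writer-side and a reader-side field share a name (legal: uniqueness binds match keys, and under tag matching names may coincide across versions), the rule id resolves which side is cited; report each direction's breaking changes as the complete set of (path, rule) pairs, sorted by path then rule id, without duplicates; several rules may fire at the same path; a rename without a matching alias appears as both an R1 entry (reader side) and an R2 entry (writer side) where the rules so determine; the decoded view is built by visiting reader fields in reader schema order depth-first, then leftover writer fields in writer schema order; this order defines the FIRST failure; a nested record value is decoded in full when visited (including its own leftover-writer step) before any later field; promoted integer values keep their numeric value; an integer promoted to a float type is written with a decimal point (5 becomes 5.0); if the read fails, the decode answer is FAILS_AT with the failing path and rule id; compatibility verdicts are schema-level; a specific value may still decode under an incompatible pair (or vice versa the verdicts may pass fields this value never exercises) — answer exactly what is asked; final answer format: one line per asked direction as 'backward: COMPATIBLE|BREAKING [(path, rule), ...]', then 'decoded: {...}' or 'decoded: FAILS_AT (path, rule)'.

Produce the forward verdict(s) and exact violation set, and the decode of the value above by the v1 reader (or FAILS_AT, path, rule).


forward: BREAKING [(attempts, R1), (avatar, R1), (height, R3), (rating, R3)]; decoded: FAILS_AT (avatar, R1)

the writer's type comes first in each Device pair
checking forward for Device: reader v1 against writer v2:
  kind <- kind (Priority -> Priority, writer optional)
  codes <- codes (list<float64> -> list<float64>, writer required)
  attempts <- attempts (int64 -> int64, writer optional)
  height <- height (bytes -> float32, writer optional)
  no writer field matches reader avatar
  retries <- retries (int32 -> int32, writer required)
  rating <- rating (float32 -> float64, writer optional)
  leftover writer field: weight
  violation R1 at attempts
  violation R1 at avatar
  violation R3 at height
  violation R3 at rating
  => forward: BREAKING (4)
migrating the Device value to v1:
  kind := null (not supplied -> null)
  codes := []
  attempts := 0
  height := null (not supplied -> null)
  read fails at avatar under R1 (no fill)
  => FAILS_AT (avatar, R1)
the other Device changes do not affect what is asked:
  added field weight to record Device: required float32, tag 31 (in v2 it sits immediately before codes) -> its effect on Device is confined to the backward direction, not asked
  enum Priority (field kind in record Device): symbol BLUE removed -> inert for the asked Device verdict: nothing fires
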